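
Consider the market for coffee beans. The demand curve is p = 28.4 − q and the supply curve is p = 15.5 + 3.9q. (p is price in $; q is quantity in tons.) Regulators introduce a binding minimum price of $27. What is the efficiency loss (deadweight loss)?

$3.72

Competitive equilibrium: 28.4 − q = 15.5 + 3.9q → q* = 2.6327, p* = 25.7673.
At the floor p = 27, quantity demanded = (28.4 − 27)/1 = 1.4.
Sellers' marginal cost at q' = 1.4: 15.5 + 3.9·1.4 = 20.96.
Δq = 2.6327 − 1.4 = 1.2327; wedge = 27 − 20.96 = 6.04.
The triangle = ½ × 1.2327 × 6.04 = $3.72.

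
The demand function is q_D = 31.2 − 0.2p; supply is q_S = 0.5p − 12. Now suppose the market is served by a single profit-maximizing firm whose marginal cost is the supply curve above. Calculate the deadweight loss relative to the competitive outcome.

In inverse form: demand p = 156 − 5q, supply p = 24 + 2q.
Competitive equilibrium: 156 − 5q = 24 + 2q → q* = 18.8571, p* = 61.7143.
Marginal revenue: MR = 156 − 10q. Set MR = MC: 156 − 10q = 24 + 2q → q_m = 11.
Price p_m = 156 − 5·11 = 101; MC(q_m) = 24 + 2·11 = 46.
Competitive q* = 18.8571, so Δq = 7.8571; wedge = 101 − 46 = 55.
The triangle = ½ × 7.8571 × 55 = 216.07.

216.07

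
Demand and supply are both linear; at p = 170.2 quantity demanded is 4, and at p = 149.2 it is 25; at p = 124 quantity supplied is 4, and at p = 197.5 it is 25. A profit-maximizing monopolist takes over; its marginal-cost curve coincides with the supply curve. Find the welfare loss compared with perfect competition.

Demand slope = (149.2 − 170.2)/(25 − 4) = −1, so p = 174.2 − q.
Supply slope = (197.5 − 124)/(25 − 4) = 3.5, so p = 110 + 3.5q.
Competitive equilibrium: 174.2 − q = 110 + 3.5q → q* = 14.2667, p* = 159.9333.
Marginal revenue: MR = 174.2 − 2q. Set MR = MC: 174.2 − 2q = 110 + 3.5q → q_m = 11.6727.
Price p_m = 174.2 − 1·11.6727 = 162.5273; MC(q_m) = 110 + 3.5·11.6727 = 150.8545.
Competitive q* = 14.2667, so Δq = 2.594; wedge = 162.5273 − 150.8545 = 11.6728.
DWL = ½ × 2.594 × 11.6728 = 15.14.

15.14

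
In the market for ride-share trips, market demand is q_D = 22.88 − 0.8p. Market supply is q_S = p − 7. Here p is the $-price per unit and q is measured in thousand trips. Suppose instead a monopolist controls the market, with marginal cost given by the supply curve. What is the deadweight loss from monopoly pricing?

$13.22 thousand

In inverse form: demand p = 28.6 − 1.25q, supply p = 7 + q.
Competitive equilibrium: 28.6 − 1.25q = 7 + q → q* = 9.6, p* = 16.6.
Marginal revenue: MR = 28.6 − 2.5q. Set MR = MC: 28.6 − 2.5q = 7 + q → q_m = 6.1714.
Price p_m = 28.6 − 1.25·6.1714 = 20.8858; MC(q_m) = 7 + 1·6.1714 = 13.1714.
Competitive q* = 9.6, so Δq = 3.4286; wedge = 20.8858 − 13.1714 = 7.7144.
Deadweight loss = ½ × 3.4286 × 7.7144 = $13.22 thousand.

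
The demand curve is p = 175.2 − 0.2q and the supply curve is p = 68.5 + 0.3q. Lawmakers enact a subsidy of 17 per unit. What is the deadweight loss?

Competitive equilibrium: 175.2 − 0.2q = 68.5 + 0.3q → q* = 213.4, p* = 132.52.
The subsidy lowers effective supply by 17: p = 51.5 + 0.3q.
New quantity: 175.2 − 0.2q = 51.5 + 0.3q → q' = 247.4.
Overproduction Δq = 247.4 − 213.4 = 34; wedge = subsidy = 17.
Welfare loss = ½ × 34 × 17 = 289.

289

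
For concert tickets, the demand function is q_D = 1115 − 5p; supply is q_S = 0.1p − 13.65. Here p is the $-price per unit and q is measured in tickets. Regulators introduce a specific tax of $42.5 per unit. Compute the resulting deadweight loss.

$88.54

In inverse form: demand p = 223 − 0.2q, supply p = 136.5 + 10q.
Competitive equilibrium: 223 − 0.2q = 136.5 + 10q → q* = 8.4804, p* = 221.3039.
With the tax, the buyer price exceeds the seller price by 42.5: (223 − 0.2q) − (136.5 + 10q) = 42.5 → q' = 4.3137.
Δq = 8.4804 − 4.3137 = 4.1667; the wedge equals the tax, 42.5.
Deadweight loss = ½ × 4.1667 × 42.5 = $88.54.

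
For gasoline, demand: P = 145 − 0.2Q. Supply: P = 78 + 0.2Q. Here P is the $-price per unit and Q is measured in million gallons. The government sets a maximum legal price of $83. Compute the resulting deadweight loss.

$4061.25 million

Competitive equilibrium: 145 − 0.2Q = 78 + 0.2Q → Q* = 167.5, P* = 111.5.
At the ceiling P = 83, quantity supplied = (83 − 78)/0.2 = 25.
Willingness to pay at Q' = 25: 145 − 0.2·25 = 140.
ΔQ = 167.5 − 25 = 142.5; wedge = 140 − 83 = 57.
The triangle = ½ × 142.5 × 57 = $4061.25 million.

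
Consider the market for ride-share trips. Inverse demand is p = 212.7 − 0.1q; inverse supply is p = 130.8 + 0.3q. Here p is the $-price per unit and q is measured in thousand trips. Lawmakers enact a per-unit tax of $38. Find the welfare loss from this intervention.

$1805 thousand

Competitive equilibrium: 212.7 − 0.1q = 130.8 + 0.3q → q* = 204.75, p* = 192.225.
With the tax, the buyer price exceeds the seller price by 38: (212.7 − 0.1q) − (130.8 + 0.3q) = 38 → q' = 109.75.
Δq = 204.75 − 109.75 = 95; the wedge equals the tax, 38.
Deadweight loss = ½ × 95 × 38 = $1805 thousand.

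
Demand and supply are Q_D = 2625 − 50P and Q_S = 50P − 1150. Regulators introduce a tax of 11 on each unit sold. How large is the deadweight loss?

In inverse form: demand P = 52.5 − 0.02Q, supply P = 23 + 0.02Q.
Competitive equilibrium: 52.5 − 0.02Q = 23 + 0.02Q → Q* = 737.5, P* = 37.75.
With the tax, the buyer price exceeds the seller price by 11: (52.5 − 0.02Q) − (23 + 0.02Q) = 11 → Q' = 462.5.
ΔQ = 737.5 − 462.5 = 275; the wedge equals the tax, 11.
Welfare loss = ½ × 275 × 11 = 1512.50.

1512.50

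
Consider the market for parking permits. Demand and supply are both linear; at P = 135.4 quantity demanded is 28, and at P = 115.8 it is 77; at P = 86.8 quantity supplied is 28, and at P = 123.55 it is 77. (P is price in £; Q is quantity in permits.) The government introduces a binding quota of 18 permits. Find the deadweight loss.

Demand slope = (115.8 − 135.4)/(77 − 28) = −0.4, so P = 146.6 − 0.4Q.
Supply slope = (123.55 − 86.8)/(77 − 28) = 0.75, so P = 65.8 + 0.75Q.
Competitive equilibrium: 146.6 − 0.4Q = 65.8 + 0.75Q → Q* = 70.2609, P* = 118.4957.
At Q = 18: demand price = 146.6 − 0.4·18 = 139.4; supply price = 65.8 + 0.75·18 = 79.3.
ΔQ = 70.2609 − 18 = 52.2609; wedge = 139.4 − 79.3 = 60.1.
Deadweight loss = ½ × 52.2609 × 60.1 = £1570.44.

£1570.44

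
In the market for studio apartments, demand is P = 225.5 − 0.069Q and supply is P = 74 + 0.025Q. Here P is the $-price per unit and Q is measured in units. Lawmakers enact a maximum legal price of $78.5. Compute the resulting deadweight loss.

$96339.24

Competitive equilibrium: 225.5 − 0.069Q = 74 + 0.025Q → Q* = 1611.70213, P* = 114.29255.
At the ceiling P = 78.5, quantity supplied = (78.5 − 74)/0.025 = 180.
Willingness to pay at Q' = 180: 225.5 − 0.069·180 = 213.08.
ΔQ = 1611.70213 − 180 = 1431.70213; wedge = 213.08 − 78.5 = 134.58.
DWL = ½ × 1431.70213 × 134.58 = $96339.24.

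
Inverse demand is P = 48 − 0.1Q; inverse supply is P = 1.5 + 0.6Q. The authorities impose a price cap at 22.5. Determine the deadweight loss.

345.71

Competitive equilibrium: 48 − 0.1Q = 1.5 + 0.6Q → Q* = 66.4286, P* = 41.3571.
At the ceiling P = 22.5, quantity supplied = (22.5 − 1.5)/0.6 = 35.
Willingness to pay at Q' = 35: 48 − 0.1·35 = 44.5.
ΔQ = 66.4286 − 35 = 31.4286; wedge = 44.5 − 22.5 = 22.
The triangle = ½ × 31.4286 × 22 = 345.71.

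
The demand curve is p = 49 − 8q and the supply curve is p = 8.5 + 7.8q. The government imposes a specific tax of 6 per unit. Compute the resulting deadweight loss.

Competitive equilibrium: 49 − 8q = 8.5 + 7.8q → q* = 2.5633, p* = 28.4937.
With the tax, the buyer price exceeds the seller price by 6: (49 − 8q) − (8.5 + 7.8q) = 6 → q' = 2.1835.
Δq = 2.5633 − 2.1835 = 0.3798; the wedge equals the tax, 6.
DWL = ½ × 0.3798 × 6 = 1.14.

1.14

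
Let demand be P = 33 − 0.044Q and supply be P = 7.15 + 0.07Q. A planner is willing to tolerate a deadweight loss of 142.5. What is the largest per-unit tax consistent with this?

5.7

Competitive equilibrium: 33 − 0.044Q = 7.15 + 0.07Q → Q* = 226.7544, P* = 23.0228.
A tax t gives ΔQ = t/0.114 and wedge t, so DWL = t²/0.228.
t²/0.228 = 142.5 → t² = 32.49 → t = 5.7.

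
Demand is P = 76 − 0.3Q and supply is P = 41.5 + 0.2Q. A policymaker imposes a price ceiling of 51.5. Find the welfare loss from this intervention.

Competitive equilibrium: 76 − 0.3Q = 41.5 + 0.2Q → Q* = 69, P* = 55.3.
At the ceiling P = 51.5, quantity supplied = (51.5 − 41.5)/0.2 = 50.
Willingness to pay at Q' = 50: 76 − 0.3·50 = 61.
ΔQ = 69 − 50 = 19; wedge = 61 − 51.5 = 9.5.
The triangle = ½ × 19 × 9.5 = 90.25.

90.25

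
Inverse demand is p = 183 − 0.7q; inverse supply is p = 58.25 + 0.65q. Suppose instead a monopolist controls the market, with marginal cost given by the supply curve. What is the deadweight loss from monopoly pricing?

Competitive equilibrium: 183 − 0.7q = 58.25 + 0.65q → q* = 92.40741, p* = 118.31481.
Marginal revenue: MR = 183 − 1.4q. Set MR = MC: 183 − 1.4q = 58.25 + 0.65q → q_m = 60.85366.
Price p_m = 183 − 0.7·60.85366 = 140.40244; MC(q_m) = 58.25 + 0.65·60.85366 = 97.80488.
Competitive q* = 92.40741, so Δq = 31.55375; wedge = 140.40244 − 97.80488 = 42.59756.
DWL = ½ × 31.55375 × 42.59756 = 672.06.

672.06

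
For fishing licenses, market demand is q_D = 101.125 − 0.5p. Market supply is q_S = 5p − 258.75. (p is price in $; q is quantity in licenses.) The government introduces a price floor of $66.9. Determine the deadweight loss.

$0.59

In inverse form: demand p = 202.25 − 2q, supply p = 51.75 + 0.2q.
Competitive equilibrium: 202.25 − 2q = 51.75 + 0.2q → q* = 68.4091, p* = 65.4318.
At the floor p = 66.9, quantity demanded = (202.25 − 66.9)/2 = 67.675.
Sellers' marginal cost at q' = 67.675: 51.75 + 0.2·67.675 = 65.285.
Δq = 68.4091 − 67.675 = 0.7341; wedge = 66.9 − 65.285 = 1.615.
Welfare loss = ½ × 0.7341 × 1.615 = $0.59.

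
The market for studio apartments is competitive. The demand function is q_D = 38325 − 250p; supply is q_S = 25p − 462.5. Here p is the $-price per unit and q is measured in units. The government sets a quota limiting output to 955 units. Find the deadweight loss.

In inverse form: demand p = 153.3 − 0.004q, supply p = 18.5 + 0.04q.
Competitive equilibrium: 153.3 − 0.004q = 18.5 + 0.04q → q* = 3063.6364, p* = 141.0455.
At q = 955: demand price = 153.3 − 0.004·955 = 149.48; supply price = 18.5 + 0.04·955 = 56.7.
Δq = 3063.6364 − 955 = 2108.6364; wedge = 149.48 − 56.7 = 92.78.
The triangle = ½ × 2108.6364 × 92.78 = $97819.64.

$97819.64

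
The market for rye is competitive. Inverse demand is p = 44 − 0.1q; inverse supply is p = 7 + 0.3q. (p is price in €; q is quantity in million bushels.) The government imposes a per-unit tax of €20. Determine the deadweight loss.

Competitive equilibrium: 44 − 0.1q = 7 + 0.3q → q* = 92.5, p* = 34.75.
With the tax, the buyer price exceeds the seller price by 20: (44 − 0.1q) − (7 + 0.3q) = 20 → q' = 42.5.
Δq = 92.5 − 42.5 = 50; the wedge equals the tax, 20.
Deadweight loss = ½ × 50 × 20 = €500 million.

€500 million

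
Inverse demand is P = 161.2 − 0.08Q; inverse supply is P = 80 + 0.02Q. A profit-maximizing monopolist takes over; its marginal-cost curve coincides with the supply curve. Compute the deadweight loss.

6512.04

Competitive equilibrium: 161.2 − 0.08Q = 80 + 0.02Q → Q* = 812, P* = 96.24.
Marginal revenue: MR = 161.2 − 0.16Q. Set MR = MC: 161.2 − 0.16Q = 80 + 0.02Q → Q_m = 451.1111.
Price P_m = 161.2 − 0.08·451.1111 = 125.1111; MC(Q_m) = 80 + 0.02·451.1111 = 89.0222.
Competitive Q* = 812, so ΔQ = 360.8889; wedge = 125.1111 − 89.0222 = 36.0889.
Welfare loss = ½ × 360.8889 × 36.0889 = 6512.04.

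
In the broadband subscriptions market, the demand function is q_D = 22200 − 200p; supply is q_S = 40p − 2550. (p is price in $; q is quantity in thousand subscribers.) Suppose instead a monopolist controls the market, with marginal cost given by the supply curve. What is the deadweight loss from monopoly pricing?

$759.375 thousand

In inverse form: demand p = 111 − 0.005q, supply p = 63.75 + 0.025q.
Competitive equilibrium: 111 − 0.005q = 63.75 + 0.025q → q* = 1575, p* = 103.125.
Marginal revenue: MR = 111 − 0.01q. Set MR = MC: 111 − 0.01q = 63.75 + 0.025q → q_m = 1350.
Price p_m = 111 − 0.005·1350 = 104.25; MC(q_m) = 63.75 + 0.025·1350 = 97.5.
Competitive q* = 1575, so Δq = 225; wedge = 104.25 − 97.5 = 6.75.
Deadweight loss = ½ × 225 × 6.75 = $759.375 thousand.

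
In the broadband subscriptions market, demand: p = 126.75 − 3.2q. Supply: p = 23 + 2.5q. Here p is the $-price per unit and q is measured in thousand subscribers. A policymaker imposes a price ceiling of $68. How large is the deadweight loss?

$0.12 thousand

Competitive equilibrium: 126.75 − 3.2q = 23 + 2.5q → q* = 18.2018, p* = 68.5044.
At the ceiling p = 68, quantity supplied = (68 − 23)/2.5 = 18.
Willingness to pay at q' = 18: 126.75 − 3.2·18 = 69.15.
Δq = 18.2018 − 18 = 0.2018; wedge = 69.15 − 68 = 1.15.
Deadweight loss = ½ × 0.2018 × 1.15 = $0.12 thousand.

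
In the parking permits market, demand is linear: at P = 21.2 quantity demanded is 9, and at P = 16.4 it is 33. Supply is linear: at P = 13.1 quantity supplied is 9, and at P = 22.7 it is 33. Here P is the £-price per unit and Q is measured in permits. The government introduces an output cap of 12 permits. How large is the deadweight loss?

£33.075

Demand slope = (16.4 − 21.2)/(33 − 9) = −0.2, so P = 23 − 0.2Q.
Supply slope = (22.7 − 13.1)/(33 − 9) = 0.4, so P = 9.5 + 0.4Q.
Competitive equilibrium: 23 − 0.2Q = 9.5 + 0.4Q → Q* = 22.5, P* = 18.5.
At Q = 12: demand price = 23 − 0.2·12 = 20.6; supply price = 9.5 + 0.4·12 = 14.3.
ΔQ = 22.5 − 12 = 10.5; wedge = 20.6 − 14.3 = 6.3.
Deadweight loss = ½ × 10.5 × 6.3 = £33.075.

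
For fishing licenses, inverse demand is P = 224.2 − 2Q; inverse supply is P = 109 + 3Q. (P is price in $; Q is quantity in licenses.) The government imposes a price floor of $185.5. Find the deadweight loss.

$34.04

Competitive equilibrium: 224.2 − 2Q = 109 + 3Q → Q* = 23.04, P* = 178.12.
At the floor P = 185.5, quantity demanded = (224.2 − 185.5)/2 = 19.35.
Sellers' marginal cost at Q' = 19.35: 109 + 3·19.35 = 167.05.
ΔQ = 23.04 − 19.35 = 3.69; wedge = 185.5 − 167.05 = 18.45.
Deadweight loss = ½ × 3.69 × 18.45 = $34.04.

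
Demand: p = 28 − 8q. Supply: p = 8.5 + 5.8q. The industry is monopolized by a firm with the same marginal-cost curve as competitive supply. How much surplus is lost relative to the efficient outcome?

1.86

Competitive equilibrium: 28 − 8q = 8.5 + 5.8q → q* = 1.413, p* = 16.6957.
Marginal revenue: MR = 28 − 16q. Set MR = MC: 28 − 16q = 8.5 + 5.8q → q_m = 0.8945.
Price p_m = 28 − 8·0.8945 = 20.844; MC(q_m) = 8.5 + 5.8·0.8945 = 13.6881.
Competitive q* = 1.413, so Δq = 0.5185; wedge = 20.844 − 13.6881 = 7.1559.
The triangle = ½ × 0.5185 × 7.1559 = 1.86.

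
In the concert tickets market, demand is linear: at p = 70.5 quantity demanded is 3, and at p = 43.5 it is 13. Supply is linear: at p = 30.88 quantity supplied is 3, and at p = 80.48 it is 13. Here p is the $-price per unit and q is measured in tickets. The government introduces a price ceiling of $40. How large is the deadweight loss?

Demand slope = (43.5 − 70.5)/(13 − 3) = −2.7, so p = 78.6 − 2.7q.
Supply slope = (80.48 − 30.88)/(13 − 3) = 4.96, so p = 16 + 4.96q.
Competitive equilibrium: 78.6 − 2.7q = 16 + 4.96q → q* = 8.1723, p* = 56.5347.
At the ceiling p = 40, quantity supplied = (40 − 16)/4.96 = 4.8387.
Willingness to pay at q' = 4.8387: 78.6 − 2.7·4.8387 = 65.5355.
Δq = 8.1723 − 4.8387 = 3.3336; wedge = 65.5355 − 40 = 25.5355.
Deadweight loss = ½ × 3.3336 × 25.5355 = $42.56.

$42.56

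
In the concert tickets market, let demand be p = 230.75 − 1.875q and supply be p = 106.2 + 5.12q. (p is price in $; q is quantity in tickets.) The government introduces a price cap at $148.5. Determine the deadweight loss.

Competitive equilibrium: 230.75 − 1.875q = 106.2 + 5.12q → q* = 17.8056, p* = 197.3645.
At the ceiling p = 148.5, quantity supplied = (148.5 − 106.2)/5.12 = 8.2617.
Willingness to pay at q' = 8.2617: 230.75 − 1.875·8.2617 = 215.2593.
Δq = 17.8056 − 8.2617 = 9.5439; wedge = 215.2593 − 148.5 = 66.7593.
Deadweight loss = ½ × 9.5439 × 66.7593 = $318.57.

$318.57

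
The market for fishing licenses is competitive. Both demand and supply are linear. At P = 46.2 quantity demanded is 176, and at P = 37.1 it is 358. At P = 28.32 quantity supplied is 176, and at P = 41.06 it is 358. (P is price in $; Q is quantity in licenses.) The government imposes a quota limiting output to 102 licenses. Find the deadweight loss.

$2983.74

Demand slope = (37.1 − 46.2)/(358 − 176) = −0.05, so P = 55 − 0.05Q.
Supply slope = (41.06 − 28.32)/(358 − 176) = 0.07, so P = 16 + 0.07Q.
Competitive equilibrium: 55 − 0.05Q = 16 + 0.07Q → Q* = 325, P* = 38.75.
At Q = 102: demand price = 55 − 0.05·102 = 49.9; supply price = 16 + 0.07·102 = 23.14.
ΔQ = 325 − 102 = 223; wedge = 49.9 − 23.14 = 26.76.
DWL = ½ × 223 × 26.76 = $2983.74.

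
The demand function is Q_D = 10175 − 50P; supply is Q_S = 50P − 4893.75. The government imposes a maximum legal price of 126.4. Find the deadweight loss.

29494.13

In inverse form: demand P = 203.5 − 0.02Q, supply P = 97.875 + 0.02Q.
Competitive equilibrium: 203.5 − 0.02Q = 97.875 + 0.02Q → Q* = 2640.625, P* = 150.6875.
At the ceiling P = 126.4, quantity supplied = (126.4 − 97.875)/0.02 = 1426.25.
Willingness to pay at Q' = 1426.25: 203.5 − 0.02·1426.25 = 174.975.
ΔQ = 2640.625 − 1426.25 = 1214.375; wedge = 174.975 − 126.4 = 48.575.
DWL = ½ × 1214.375 × 48.575 = 29494.13.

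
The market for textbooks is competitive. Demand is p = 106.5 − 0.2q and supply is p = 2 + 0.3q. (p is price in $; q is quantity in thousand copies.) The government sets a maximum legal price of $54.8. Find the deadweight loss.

$272.25 thousand

Competitive equilibrium: 106.5 − 0.2q = 2 + 0.3q → q* = 209, p* = 64.7.
At the ceiling p = 54.8, quantity supplied = (54.8 − 2)/0.3 = 176.
Willingness to pay at q' = 176: 106.5 − 0.2·176 = 71.3.
Δq = 209 − 176 = 33; wedge = 71.3 − 54.8 = 16.5.
DWL = ½ × 33 × 16.5 = $272.25 thousand.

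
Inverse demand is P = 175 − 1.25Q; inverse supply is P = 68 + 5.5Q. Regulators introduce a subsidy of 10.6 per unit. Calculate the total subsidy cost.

184.68

Competitive equilibrium: 175 − 1.25Q = 68 + 5.5Q → Q* = 15.8519, P* = 155.1852.
The subsidy lowers effective supply by 10.6: P = 57.4 + 5.5Q.
New quantity: 175 − 1.25Q = 57.4 + 5.5Q → Q' = 17.4222.
Total subsidy cost = 10.6 × 17.4222 = 184.68.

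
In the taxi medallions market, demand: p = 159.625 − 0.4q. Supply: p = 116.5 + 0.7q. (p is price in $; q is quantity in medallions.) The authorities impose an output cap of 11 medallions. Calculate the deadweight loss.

$437.52

Competitive equilibrium: 159.625 − 0.4q = 116.5 + 0.7q → q* = 39.2045, p* = 143.9432.
At q = 11: demand price = 159.625 − 0.4·11 = 155.225; supply price = 116.5 + 0.7·11 = 124.2.
Δq = 39.2045 − 11 = 28.2045; wedge = 155.225 − 124.2 = 31.025.
Welfare loss = ½ × 28.2045 × 31.025 = $437.52.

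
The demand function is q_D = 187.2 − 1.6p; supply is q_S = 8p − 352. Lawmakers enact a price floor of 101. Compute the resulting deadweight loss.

In inverse form: demand p = 117 − 0.625q, supply p = 44 + 0.125q.
Competitive equilibrium: 117 − 0.625q = 44 + 0.125q → q* = 97.3333, p* = 56.1667.
At the floor p = 101, quantity demanded = (117 − 101)/0.625 = 25.6.
Sellers' marginal cost at q' = 25.6: 44 + 0.125·25.6 = 47.2.
Δq = 97.3333 − 25.6 = 71.7333; wedge = 101 − 47.2 = 53.8.
The triangle = ½ × 71.7333 × 53.8 = 1929.63.

1929.63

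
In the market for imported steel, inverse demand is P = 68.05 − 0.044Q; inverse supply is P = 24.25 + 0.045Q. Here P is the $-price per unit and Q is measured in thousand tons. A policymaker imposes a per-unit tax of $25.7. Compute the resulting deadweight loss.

$3710.62 thousand

Competitive equilibrium: 68.05 − 0.044Q = 24.25 + 0.045Q → Q* = 492.1348, P* = 46.3961.
With the tax, the buyer price exceeds the seller price by 25.7: (68.05 − 0.044Q) − (24.25 + 0.045Q) = 25.7 → Q' = 203.3708.
ΔQ = 492.1348 − 203.3708 = 288.764; the wedge equals the tax, 25.7.
Welfare loss = ½ × 288.764 × 25.7 = $3710.62 thousand.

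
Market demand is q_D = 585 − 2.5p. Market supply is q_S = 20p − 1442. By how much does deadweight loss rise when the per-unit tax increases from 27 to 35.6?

598.18

In inverse form: demand p = 234 − 0.4q, supply p = 72.1 + 0.05q.
Competitive equilibrium: 234 − 0.4q = 72.1 + 0.05q → q* = 359.7778, p* = 90.0889.
For a per-unit tax t: Δq = t/0.45, so DWL = ½·t·(t/0.45) = t²/0.9.
At t = 27: DWL = 810. At t = 35.6: DWL = 1408.178.
Increase = 1408.178 − 810 = 598.18.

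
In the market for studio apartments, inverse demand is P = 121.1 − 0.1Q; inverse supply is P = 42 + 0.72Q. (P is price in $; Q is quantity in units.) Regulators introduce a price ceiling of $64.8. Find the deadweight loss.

$1721.43

Competitive equilibrium: 121.1 − 0.1Q = 42 + 0.72Q → Q* = 96.4634, P* = 111.4537.
At the ceiling P = 64.8, quantity supplied = (64.8 − 42)/0.72 = 31.6667.
Willingness to pay at Q' = 31.6667: 121.1 − 0.1·31.6667 = 117.9333.
ΔQ = 96.4634 − 31.6667 = 64.7967; wedge = 117.9333 − 64.8 = 53.1333.
The triangle = ½ × 64.7967 × 53.1333 = $1721.43.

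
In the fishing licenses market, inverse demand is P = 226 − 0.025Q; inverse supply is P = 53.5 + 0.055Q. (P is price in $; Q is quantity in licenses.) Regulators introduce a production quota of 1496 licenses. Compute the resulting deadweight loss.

$17437.20

Competitive equilibrium: 226 − 0.025Q = 53.5 + 0.055Q → Q* = 2156.25, P* = 172.0938.
At Q = 1496: demand price = 226 − 0.025·1496 = 188.6; supply price = 53.5 + 0.055·1496 = 135.78.
ΔQ = 2156.25 − 1496 = 660.25; wedge = 188.6 − 135.78 = 52.82.
Deadweight loss = ½ × 660.25 × 52.82 = $17437.20.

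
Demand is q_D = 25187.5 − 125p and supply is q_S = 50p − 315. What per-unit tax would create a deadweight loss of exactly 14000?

In inverse form: demand p = 201.5 − 0.008q, supply p = 6.3 + 0.02q.
Competitive equilibrium: 201.5 − 0.008q = 6.3 + 0.02q → q* = 6971.4286, p* = 145.7286.
A tax t gives Δq = t/0.028 and wedge t, so DWL = t²/0.056.
t²/0.056 = 14000 → t² = 784 → t = 28.

28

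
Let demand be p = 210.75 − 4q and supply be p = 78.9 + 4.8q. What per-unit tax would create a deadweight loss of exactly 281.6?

Competitive equilibrium: 210.75 − 4q = 78.9 + 4.8q → q* = 14.983, p* = 150.8182.
A tax t gives Δq = t/8.8 and wedge t, so DWL = t²/17.6.
t²/17.6 = 281.6 → t² = 4956.16 → t = 70.4.

70.4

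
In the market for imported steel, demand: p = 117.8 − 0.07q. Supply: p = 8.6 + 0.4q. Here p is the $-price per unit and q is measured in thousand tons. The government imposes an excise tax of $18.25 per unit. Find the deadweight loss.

Competitive equilibrium: 117.8 − 0.07q = 8.6 + 0.4q → q* = 232.3404, p* = 101.5362.
With the tax, the buyer price exceeds the seller price by 18.25: (117.8 − 0.07q) − (8.6 + 0.4q) = 18.25 → q' = 193.5106.
Δq = 232.3404 − 193.5106 = 38.8298; the wedge equals the tax, 18.25.
Deadweight loss = ½ × 38.8298 × 18.25 = $354.32 thousand.

$354.32 thousand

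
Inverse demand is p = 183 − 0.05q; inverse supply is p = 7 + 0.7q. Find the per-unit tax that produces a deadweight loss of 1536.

Competitive equilibrium: 183 − 0.05q = 7 + 0.7q → q* = 234.6667, p* = 171.2667.
A tax t gives Δq = t/0.75 and wedge t, so DWL = t²/1.5.
t²/1.5 = 1536 → t² = 2304 → t = 48.

48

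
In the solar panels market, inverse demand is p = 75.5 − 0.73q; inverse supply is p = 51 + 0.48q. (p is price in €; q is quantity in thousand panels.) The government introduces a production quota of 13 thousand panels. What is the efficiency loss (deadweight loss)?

Competitive equilibrium: 75.5 − 0.73q = 51 + 0.48q → q* = 20.2479, p* = 60.719.
At q = 13: demand price = 75.5 − 0.73·13 = 66.01; supply price = 51 + 0.48·13 = 57.24.
Δq = 20.2479 − 13 = 7.2479; wedge = 66.01 − 57.24 = 8.77.
DWL = ½ × 7.2479 × 8.77 = €31.78 thousand.

€31.78 thousand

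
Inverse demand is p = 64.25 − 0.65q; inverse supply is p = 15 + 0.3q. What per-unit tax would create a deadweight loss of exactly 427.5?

28.5

Competitive equilibrium: 64.25 − 0.65q = 15 + 0.3q → q* = 51.8421, p* = 30.5526.
A tax t gives Δq = t/0.95 and wedge t, so DWL = t²/1.9.
t²/1.9 = 427.5 → t² = 812.25 → t = 28.5.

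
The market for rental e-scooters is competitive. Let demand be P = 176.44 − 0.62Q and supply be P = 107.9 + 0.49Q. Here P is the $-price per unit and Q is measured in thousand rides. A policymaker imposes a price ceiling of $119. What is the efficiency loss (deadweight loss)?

Competitive equilibrium: 176.44 − 0.62Q = 107.9 + 0.49Q → Q* = 61.7477, P* = 138.1564.
At the ceiling P = 119, quantity supplied = (119 − 107.9)/0.49 = 22.6531.
Willingness to pay at Q' = 22.6531: 176.44 − 0.62·22.6531 = 162.3951.
ΔQ = 61.7477 − 22.6531 = 39.0946; wedge = 162.3951 − 119 = 43.3951.
Welfare loss = ½ × 39.0946 × 43.3951 = $848.26 thousand.

$848.26 thousand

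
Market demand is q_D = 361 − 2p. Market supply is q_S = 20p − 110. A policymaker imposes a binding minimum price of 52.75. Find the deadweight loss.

In inverse form: demand p = 180.5 − 0.5q, supply p = 5.5 + 0.05q.
Competitive equilibrium: 180.5 − 0.5q = 5.5 + 0.05q → q* = 318.1818, p* = 21.4091.
At the floor p = 52.75, quantity demanded = (180.5 − 52.75)/0.5 = 255.5.
Sellers' marginal cost at q' = 255.5: 5.5 + 0.05·255.5 = 18.275.
Δq = 318.1818 − 255.5 = 62.6818; wedge = 52.75 − 18.275 = 34.475.
Deadweight loss = ½ × 62.6818 × 34.475 = 1080.48.

1080.48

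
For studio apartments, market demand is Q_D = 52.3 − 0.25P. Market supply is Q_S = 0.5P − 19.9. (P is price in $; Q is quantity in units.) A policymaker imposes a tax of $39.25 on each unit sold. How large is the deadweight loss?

In inverse form: demand P = 209.2 − 4Q, supply P = 39.8 + 2Q.
Competitive equilibrium: 209.2 − 4Q = 39.8 + 2Q → Q* = 28.2333, P* = 96.2667.
With the tax, the buyer price exceeds the seller price by 39.25: (209.2 − 4Q) − (39.8 + 2Q) = 39.25 → Q' = 21.6917.
ΔQ = 28.2333 − 21.6917 = 6.5416; the wedge equals the tax, 39.25.
Welfare loss = ½ × 6.5416 × 39.25 = $128.38.

$128.38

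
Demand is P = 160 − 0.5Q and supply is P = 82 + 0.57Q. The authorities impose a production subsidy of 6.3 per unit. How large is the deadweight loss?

18.55

Competitive equilibrium: 160 − 0.5Q = 82 + 0.57Q → Q* = 72.8972, P* = 123.5514.
The subsidy lowers effective supply by 6.3: P = 75.7 + 0.57Q.
New quantity: 160 − 0.5Q = 75.7 + 0.57Q → Q' = 78.785.
Overproduction ΔQ = 78.785 − 72.8972 = 5.8878; wedge = subsidy = 6.3.
DWL = ½ × 5.8878 × 6.3 = 18.55.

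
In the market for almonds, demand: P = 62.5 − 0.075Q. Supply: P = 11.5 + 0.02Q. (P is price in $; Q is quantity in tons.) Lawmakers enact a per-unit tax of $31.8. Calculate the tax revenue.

Competitive equilibrium: 62.5 − 0.075Q = 11.5 + 0.02Q → Q* = 536.8421, P* = 22.2368.
With the tax, the buyer price exceeds the seller price by 31.8: (62.5 − 0.075Q) − (11.5 + 0.02Q) = 31.8 → Q' = 202.1053.
Tax revenue = 31.8 × 202.1053 = $6426.95.

$6426.95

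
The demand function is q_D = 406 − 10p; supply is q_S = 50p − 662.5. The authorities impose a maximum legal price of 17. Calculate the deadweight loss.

98.01

In inverse form: demand p = 40.6 − 0.1q, supply p = 13.25 + 0.02q.
Competitive equilibrium: 40.6 − 0.1q = 13.25 + 0.02q → q* = 227.9167, p* = 17.8083.
At the ceiling p = 17, quantity supplied = (17 − 13.25)/0.02 = 187.5.
Willingness to pay at q' = 187.5: 40.6 − 0.1·187.5 = 21.85.
Δq = 227.9167 − 187.5 = 40.4167; wedge = 21.85 − 17 = 4.85.
DWL = ½ × 40.4167 × 4.85 = 98.01.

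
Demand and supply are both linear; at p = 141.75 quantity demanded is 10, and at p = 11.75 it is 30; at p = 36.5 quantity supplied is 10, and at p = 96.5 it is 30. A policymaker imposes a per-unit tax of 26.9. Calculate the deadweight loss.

38.08

Demand slope = (11.75 − 141.75)/(30 − 10) = −6.5, so p = 206.75 − 6.5q.
Supply slope = (96.5 − 36.5)/(30 − 10) = 3, so p = 6.5 + 3q.
Competitive equilibrium: 206.75 − 6.5q = 6.5 + 3q → q* = 21.0789, p* = 69.7368.
With the tax, the buyer price exceeds the seller price by 26.9: (206.75 − 6.5q) − (6.5 + 3q) = 26.9 → q' = 18.2474.
Δq = 21.0789 − 18.2474 = 2.8315; the wedge equals the tax, 26.9.
The triangle = ½ × 2.8315 × 26.9 = 38.08.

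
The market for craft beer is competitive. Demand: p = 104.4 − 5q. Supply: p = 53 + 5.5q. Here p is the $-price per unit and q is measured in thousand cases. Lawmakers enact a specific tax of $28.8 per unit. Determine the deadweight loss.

Competitive equilibrium: 104.4 − 5q = 53 + 5.5q → q* = 4.8952, p* = 79.9238.
With the tax, the buyer price exceeds the seller price by 28.8: (104.4 − 5q) − (53 + 5.5q) = 28.8 → q' = 2.1524.
Δq = 4.8952 − 2.1524 = 2.7428; the wedge equals the tax, 28.8.
Deadweight loss = ½ × 2.7428 × 28.8 = $39.50 thousand.

$39.50 thousand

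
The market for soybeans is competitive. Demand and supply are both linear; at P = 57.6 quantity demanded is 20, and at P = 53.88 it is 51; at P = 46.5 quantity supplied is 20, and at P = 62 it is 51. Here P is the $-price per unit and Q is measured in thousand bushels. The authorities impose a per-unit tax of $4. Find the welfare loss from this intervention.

$12.90 thousand

Demand slope = (53.88 − 57.6)/(51 − 20) = −0.12, so P = 60 − 0.12Q.
Supply slope = (62 − 46.5)/(51 − 20) = 0.5, so P = 36.5 + 0.5Q.
Competitive equilibrium: 60 − 0.12Q = 36.5 + 0.5Q → Q* = 37.9032, P* = 55.4516.
With the tax, the buyer price exceeds the seller price by 4: (60 − 0.12Q) − (36.5 + 0.5Q) = 4 → Q' = 31.4516.
ΔQ = 37.9032 − 31.4516 = 6.4516; the wedge equals the tax, 4.
DWL = ½ × 6.4516 × 4 = $12.90 thousand.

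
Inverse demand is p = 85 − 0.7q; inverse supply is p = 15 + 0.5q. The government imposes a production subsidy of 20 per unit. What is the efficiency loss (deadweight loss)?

166.67

Competitive equilibrium: 85 − 0.7q = 15 + 0.5q → q* = 58.3333, p* = 44.1667.
The subsidy lowers effective supply by 20: p = 0.5q − 5.
New quantity: 85 − 0.7q = 0.5q − 5 → q' = 75.
Overproduction Δq = 75 − 58.3333 = 16.6667; wedge = subsidy = 20.
The triangle = ½ × 16.6667 × 20 = 166.67.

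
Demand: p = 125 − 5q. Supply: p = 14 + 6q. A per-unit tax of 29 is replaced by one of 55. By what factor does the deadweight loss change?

3.597

Competitive equilibrium: 125 − 5q = 14 + 6q → q* = 10.0909, p* = 74.5455.
For a per-unit tax t: Δq = t/11, so DWL = ½·t·(t/11) = t²/22.
At t = 29: DWL = 38.227. At t = 55: DWL = 137.5.
Ratio = (55/29)² = 3.597.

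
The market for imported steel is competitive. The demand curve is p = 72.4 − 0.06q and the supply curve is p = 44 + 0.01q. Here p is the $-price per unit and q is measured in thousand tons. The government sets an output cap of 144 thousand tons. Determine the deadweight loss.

$2397.30 thousand

Competitive equilibrium: 72.4 − 0.06q = 44 + 0.01q → q* = 405.7143, p* = 48.0571.
At q = 144: demand price = 72.4 − 0.06·144 = 63.76; supply price = 44 + 0.01·144 = 45.44.
Δq = 405.7143 − 144 = 261.7143; wedge = 63.76 − 45.44 = 18.32.
The triangle = ½ × 261.7143 × 18.32 = $2397.30 thousand.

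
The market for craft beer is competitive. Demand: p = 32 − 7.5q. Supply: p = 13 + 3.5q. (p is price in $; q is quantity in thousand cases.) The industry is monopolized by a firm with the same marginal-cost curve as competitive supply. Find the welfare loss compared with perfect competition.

Competitive equilibrium: 32 − 7.5q = 13 + 3.5q → q* = 1.7273, p* = 19.0455.
Marginal revenue: MR = 32 − 15q. Set MR = MC: 32 − 15q = 13 + 3.5q → q_m = 1.027.
Price p_m = 32 − 7.5·1.027 = 24.2975; MC(q_m) = 13 + 3.5·1.027 = 16.5945.
Competitive q* = 1.7273, so Δq = 0.7003; wedge = 24.2975 − 16.5945 = 7.703.
The triangle = ½ × 0.7003 × 7.703 = $2.70 thousand.

$2.70 thousand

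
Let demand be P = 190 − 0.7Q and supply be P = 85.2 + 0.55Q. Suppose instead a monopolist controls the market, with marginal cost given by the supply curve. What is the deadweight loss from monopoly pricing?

Competitive equilibrium: 190 − 0.7Q = 85.2 + 0.55Q → Q* = 83.84, P* = 131.312.
Marginal revenue: MR = 190 − 1.4Q. Set MR = MC: 190 − 1.4Q = 85.2 + 0.55Q → Q_m = 53.7436.
Price P_m = 190 − 0.7·53.7436 = 152.3795; MC(Q_m) = 85.2 + 0.55·53.7436 = 114.759.
Competitive Q* = 83.84, so ΔQ = 30.0964; wedge = 152.3795 − 114.759 = 37.6205.
Deadweight loss = ½ × 30.0964 × 37.6205 = 566.12.

566.12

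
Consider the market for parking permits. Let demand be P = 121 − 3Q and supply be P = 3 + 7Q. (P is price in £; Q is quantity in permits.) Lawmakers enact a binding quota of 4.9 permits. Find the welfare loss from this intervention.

£238.05

Competitive equilibrium: 121 − 3Q = 3 + 7Q → Q* = 11.8, P* = 85.6.
At Q = 4.9: demand price = 121 − 3·4.9 = 106.3; supply price = 3 + 7·4.9 = 37.3.
ΔQ = 11.8 − 4.9 = 6.9; wedge = 106.3 − 37.3 = 69.
The triangle = ½ × 6.9 × 69 = £238.05.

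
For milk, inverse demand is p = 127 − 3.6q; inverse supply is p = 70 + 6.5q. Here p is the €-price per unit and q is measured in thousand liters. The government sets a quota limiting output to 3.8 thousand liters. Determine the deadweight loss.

€17.16 thousand

Competitive equilibrium: 127 − 3.6q = 70 + 6.5q → q* = 5.6436, p* = 106.6832.
At q = 3.8: demand price = 127 − 3.6·3.8 = 113.32; supply price = 70 + 6.5·3.8 = 94.7.
Δq = 5.6436 − 3.8 = 1.8436; wedge = 113.32 − 94.7 = 18.62.
Deadweight loss = ½ × 1.8436 × 18.62 = €17.16 thousand.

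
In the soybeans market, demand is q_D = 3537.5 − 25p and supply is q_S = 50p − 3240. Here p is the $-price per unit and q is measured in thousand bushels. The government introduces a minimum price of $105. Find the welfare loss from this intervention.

In inverse form: demand p = 141.5 − 0.04q, supply p = 64.8 + 0.02q.
Competitive equilibrium: 141.5 − 0.04q = 64.8 + 0.02q → q* = 1278.3333, p* = 90.3667.
At the floor p = 105, quantity demanded = (141.5 − 105)/0.04 = 912.5.
Sellers' marginal cost at q' = 912.5: 64.8 + 0.02·912.5 = 83.05.
Δq = 1278.3333 − 912.5 = 365.8333; wedge = 105 − 83.05 = 21.95.
DWL = ½ × 365.8333 × 21.95 = $4015.02 thousand.

$4015.02 thousand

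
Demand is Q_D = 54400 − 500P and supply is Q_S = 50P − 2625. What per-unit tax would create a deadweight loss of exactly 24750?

33

In inverse form: demand P = 108.8 − 0.002Q, supply P = 52.5 + 0.02Q.
Competitive equilibrium: 108.8 − 0.002Q = 52.5 + 0.02Q → Q* = 2559.0909, P* = 103.6818.
A tax t gives ΔQ = t/0.022 and wedge t, so DWL = t²/0.044.
t²/0.044 = 24750 → t² = 1089 → t = 33.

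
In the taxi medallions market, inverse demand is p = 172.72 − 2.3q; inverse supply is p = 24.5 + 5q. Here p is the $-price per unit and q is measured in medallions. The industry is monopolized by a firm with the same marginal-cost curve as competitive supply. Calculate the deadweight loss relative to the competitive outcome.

$86.37

Competitive equilibrium: 172.72 − 2.3q = 24.5 + 5q → q* = 20.3041, p* = 126.0205.
Marginal revenue: MR = 172.72 − 4.6q. Set MR = MC: 172.72 − 4.6q = 24.5 + 5q → q_m = 15.4396.
Price p_m = 172.72 − 2.3·15.4396 = 137.2089; MC(q_m) = 24.5 + 5·15.4396 = 101.698.
Competitive q* = 20.3041, so Δq = 4.8645; wedge = 137.2089 − 101.698 = 35.5109.
Welfare loss = ½ × 4.8645 × 35.5109 = $86.37.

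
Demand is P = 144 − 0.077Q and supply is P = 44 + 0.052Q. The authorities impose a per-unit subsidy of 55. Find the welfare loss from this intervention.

11724.81

Competitive equilibrium: 144 − 0.077Q = 44 + 0.052Q → Q* = 775.1938, P* = 84.3101.
The subsidy lowers effective supply by 55: P = 0.052Q − 11.
New quantity: 144 − 0.077Q = 0.052Q − 11 → Q' = 1201.5504.
Overproduction ΔQ = 1201.5504 − 775.1938 = 426.3566; wedge = subsidy = 55.
The triangle = ½ × 426.3566 × 55 = 11724.81.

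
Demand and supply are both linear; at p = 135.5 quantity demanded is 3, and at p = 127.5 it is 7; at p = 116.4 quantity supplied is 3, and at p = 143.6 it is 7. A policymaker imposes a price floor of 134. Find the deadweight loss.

Demand slope = (127.5 − 135.5)/(7 − 3) = −2, so p = 141.5 − 2q.
Supply slope = (143.6 − 116.4)/(7 − 3) = 6.8, so p = 96 + 6.8q.
Competitive equilibrium: 141.5 − 2q = 96 + 6.8q → q* = 5.1705, p* = 131.1591.
At the floor p = 134, quantity demanded = (141.5 − 134)/2 = 3.75.
Sellers' marginal cost at q' = 3.75: 96 + 6.8·3.75 = 121.5.
Δq = 5.1705 − 3.75 = 1.4205; wedge = 134 − 121.5 = 12.5.
Deadweight loss = ½ × 1.4205 × 12.5 = 8.88.

8.88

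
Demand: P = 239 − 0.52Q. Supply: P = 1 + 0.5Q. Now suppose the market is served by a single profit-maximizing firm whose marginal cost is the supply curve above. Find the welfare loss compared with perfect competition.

3165.84

Competitive equilibrium: 239 − 0.52Q = 1 + 0.5Q → Q* = 233.33333, P* = 117.66667.
Marginal revenue: MR = 239 − 1.04Q. Set MR = MC: 239 − 1.04Q = 1 + 0.5Q → Q_m = 154.54545.
Price P_m = 239 − 0.52·154.54545 = 158.63637; MC(Q_m) = 1 + 0.5·154.54545 = 78.27273.
Competitive Q* = 233.33333, so ΔQ = 78.78788; wedge = 158.63637 − 78.27273 = 80.36364.
The triangle = ½ × 78.78788 × 80.36364 = 3165.84.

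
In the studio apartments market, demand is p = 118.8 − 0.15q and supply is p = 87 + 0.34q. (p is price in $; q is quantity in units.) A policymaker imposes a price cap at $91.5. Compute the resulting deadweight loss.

$653.91

Competitive equilibrium: 118.8 − 0.15q = 87 + 0.34q → q* = 64.898, p* = 109.0653.
At the ceiling p = 91.5, quantity supplied = (91.5 − 87)/0.34 = 13.2353.
Willingness to pay at q' = 13.2353: 118.8 − 0.15·13.2353 = 116.8147.
Δq = 64.898 − 13.2353 = 51.6627; wedge = 116.8147 − 91.5 = 25.3147.
Deadweight loss = ½ × 51.6627 × 25.3147 = $653.91.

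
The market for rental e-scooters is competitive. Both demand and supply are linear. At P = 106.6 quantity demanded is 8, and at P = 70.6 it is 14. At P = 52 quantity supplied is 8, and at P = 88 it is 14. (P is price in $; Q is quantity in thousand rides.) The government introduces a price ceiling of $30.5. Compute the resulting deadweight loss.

$396.91 thousand

Demand slope = (70.6 − 106.6)/(14 − 8) = −6, so P = 154.6 − 6Q.
Supply slope = (88 − 52)/(14 − 8) = 6, so P = 4 + 6Q.
Competitive equilibrium: 154.6 − 6Q = 4 + 6Q → Q* = 12.55, P* = 79.3.
At the ceiling P = 30.5, quantity supplied = (30.5 − 4)/6 = 4.41667.
Willingness to pay at Q' = 4.41667: 154.6 − 6·4.41667 = 128.09998.
ΔQ = 12.55 − 4.41667 = 8.13333; wedge = 128.09998 − 30.5 = 97.59998.
Welfare loss = ½ × 8.13333 × 97.59998 = $396.91 thousand.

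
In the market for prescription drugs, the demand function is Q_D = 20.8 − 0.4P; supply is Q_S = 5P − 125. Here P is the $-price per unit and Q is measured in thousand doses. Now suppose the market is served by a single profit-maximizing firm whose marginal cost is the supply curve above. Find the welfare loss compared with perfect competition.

$31.20 thousand

In inverse form: demand P = 52 − 2.5Q, supply P = 25 + 0.2Q.
Competitive equilibrium: 52 − 2.5Q = 25 + 0.2Q → Q* = 10, P* = 27.
Marginal revenue: MR = 52 − 5Q. Set MR = MC: 52 − 5Q = 25 + 0.2Q → Q_m = 5.1923.
Price P_m = 52 − 2.5·5.1923 = 39.0193; MC(Q_m) = 25 + 0.2·5.1923 = 26.0385.
Competitive Q* = 10, so ΔQ = 4.8077; wedge = 39.0193 − 26.0385 = 12.9808.
DWL = ½ × 4.8077 × 12.9808 = $31.20 thousand.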